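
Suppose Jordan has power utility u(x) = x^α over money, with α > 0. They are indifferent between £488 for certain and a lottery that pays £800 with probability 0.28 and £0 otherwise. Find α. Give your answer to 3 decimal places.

α ≈ 2.575

EU(lottery) = 0.28·800^α + 0.72·0 = 0.28·800^α.
Indifference: 488^α = 0.28·800^α, so (488/800)^α = 0.28.
α = ln(0.28) / ln(488/800) = -1.272966/-0.494296 ≈ 2.575.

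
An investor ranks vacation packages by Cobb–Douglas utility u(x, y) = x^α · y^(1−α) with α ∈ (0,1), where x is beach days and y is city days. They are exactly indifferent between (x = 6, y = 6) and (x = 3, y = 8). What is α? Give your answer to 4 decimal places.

α ≈ 0.2933

Indifference: 6^α · 6^(1−α) = 3^α · 8^(1−α).
(6/3)^α = (8/6)^(1−α); take logs: α·ln(6/3) = (1−α)·ln(8/6), i.e. α·0.6931472 = (1−α)·0.2876821.
So α/(1−α) = (0.2876821)/(0.6931472) = 0.4150375, and α = 0.4150375/1.4150375 ≈ 0.2933.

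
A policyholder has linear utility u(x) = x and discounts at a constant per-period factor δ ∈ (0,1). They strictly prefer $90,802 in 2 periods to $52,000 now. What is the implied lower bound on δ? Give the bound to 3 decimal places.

δ > 0.757

The preference means 52000 < δ^2·90802.
Hence δ^2 > 52000/90802 = 0.57267, and x ↦ x^(1/2) is increasing on (0,∞).
δ > (52000/90802)^(1/2) ≈ 0.757.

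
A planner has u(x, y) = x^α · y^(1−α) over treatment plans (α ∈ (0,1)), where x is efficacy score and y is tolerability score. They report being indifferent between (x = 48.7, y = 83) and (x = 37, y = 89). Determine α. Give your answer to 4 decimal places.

The Cobb–Douglas utilities coincide, so 48.7^α·83^(1−α) = 37^α·89^(1−α).
(48.7/37)^α = (89/83)^(1−α); take logs: α·ln(48.7/37) = (1−α)·ln(89/83), i.e. α·0.2747611 = (1−α)·0.0697958.
With A = 0.2747611 and B = 0.0697958: α·A = (1−α)·B, so α = B/(A+B) = 0.0697958/0.3445569 ≈ 0.2026.

α ≈ 0.2026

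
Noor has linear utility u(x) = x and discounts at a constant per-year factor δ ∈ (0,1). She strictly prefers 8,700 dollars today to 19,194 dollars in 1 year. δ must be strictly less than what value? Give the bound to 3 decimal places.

Comparing present values: 8700 > δ·19194.
So δ < 8700/19194 = 0.45327.

δ < 0.453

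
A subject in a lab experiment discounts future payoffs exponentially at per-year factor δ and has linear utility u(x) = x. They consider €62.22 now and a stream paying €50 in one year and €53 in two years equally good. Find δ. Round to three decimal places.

δ ≈ 0.710

Equating present values: 62.22 = 50δ + 53δ².
So 53δ² + 50δ − 62.22 = 0.
δ = (−50 + √(50² + 4·53·62.22)) / (2·53) = (−50 + √15690.64) / 106 ≈ 0.710.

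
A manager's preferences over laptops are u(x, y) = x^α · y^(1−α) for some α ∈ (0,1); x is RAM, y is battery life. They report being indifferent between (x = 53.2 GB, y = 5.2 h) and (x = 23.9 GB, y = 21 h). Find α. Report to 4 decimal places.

Set the two utilities equal: 53.2^α·5.2^(1−α) = 23.9^α·21^(1−α).
Rearrange to (53.2/23.9)^α = (21/5.2)^(1−α) and take logs: α·0.8001799 = (1−α)·1.3958638.
So α/(1−α) = (1.3958638)/(0.8001799) = 1.7444375, and α = 1.7444375/2.7444375 ≈ 0.6356.

α ≈ 0.6356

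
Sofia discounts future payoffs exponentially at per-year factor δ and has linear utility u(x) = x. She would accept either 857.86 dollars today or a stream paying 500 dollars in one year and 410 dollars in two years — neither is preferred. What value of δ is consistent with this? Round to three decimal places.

δ ≈ 0.960

The stream is worth 500δ + 410δ² today, so 500δ + 410δ² = 857.86.
That is, 410δ² + 500δ − 857.86 = 0, a quadratic in δ.
By the quadratic formula (taking the positive root), δ = (−500 + √1656890.40) / 820 ≈ 0.960.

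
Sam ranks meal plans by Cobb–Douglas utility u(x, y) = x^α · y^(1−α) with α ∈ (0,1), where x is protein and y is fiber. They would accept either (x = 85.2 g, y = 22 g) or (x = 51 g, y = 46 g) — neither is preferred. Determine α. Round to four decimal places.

The Cobb–Douglas utilities coincide, so 85.2^α·22^(1−α) = 51^α·46^(1−α).
(85.2/51)^α = (46/22)^(1−α); take logs: α·ln(85.2/51) = (1−α)·ln(46/22), i.e. α·0.5131758 = (1−α)·0.7375989.
With A = 0.5131758 and B = 0.7375989: α·A = (1−α)·B, so α = B/(A+B) = 0.7375989/1.2507747 ≈ 0.5897.

α ≈ 0.5897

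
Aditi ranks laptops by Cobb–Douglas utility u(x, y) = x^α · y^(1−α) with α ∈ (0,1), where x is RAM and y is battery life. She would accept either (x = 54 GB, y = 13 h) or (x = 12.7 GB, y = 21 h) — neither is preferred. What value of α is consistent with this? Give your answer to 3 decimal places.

α ≈ 0.249

Indifference: 54^α · 13^(1−α) = 12.7^α · 21^(1−α).
Rearrange to (54/12.7)^α = (21/13)^(1−α) and take logs: α·1.447382 = (1−α)·0.479573.
With A = 1.447382 and B = 0.479573: α·A = (1−α)·B, so α = B/(A+B) = 0.479573/1.926955 ≈ 0.249.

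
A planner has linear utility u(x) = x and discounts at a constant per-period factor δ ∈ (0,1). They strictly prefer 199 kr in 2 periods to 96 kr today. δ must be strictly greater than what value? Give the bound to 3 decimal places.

Comparing present values: 96 < δ^2·199.
Dividing by 199: δ^2 > 0.48241. Both sides are positive, so the square root keeps the direction.
δ > (96/199)^(1/2) ≈ 0.695.

δ > 0.695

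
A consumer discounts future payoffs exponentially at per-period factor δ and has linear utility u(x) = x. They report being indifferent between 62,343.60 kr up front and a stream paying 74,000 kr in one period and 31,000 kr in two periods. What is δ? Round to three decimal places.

δ ≈ 0.660

Equating present values: 62343.60 = 74000δ + 31000δ².
Rearranged: 31000δ² + 74000δ − 62343.60 = 0.
δ = (−74000 + √(74000² + 4·31000·62343.60)) / (2·31000) = (−74000 + √13206606400.00) / 62000 ≈ 0.660.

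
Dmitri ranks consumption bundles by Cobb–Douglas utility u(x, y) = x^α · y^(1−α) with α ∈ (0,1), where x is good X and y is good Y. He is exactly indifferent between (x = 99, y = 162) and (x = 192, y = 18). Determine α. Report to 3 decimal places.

Indifference: 99^α · 162^(1−α) = 192^α · 18^(1−α).
Taking logs: α·ln 99 + (1−α)·ln 162 = α·ln 192 + (1−α)·ln 18, i.e. α·-0.662376 = (1−α)·-2.197225.
Thus α·(-2.859601) = -2.197225, so α = -2.197225/-2.859601 ≈ 0.768.

α ≈ 0.768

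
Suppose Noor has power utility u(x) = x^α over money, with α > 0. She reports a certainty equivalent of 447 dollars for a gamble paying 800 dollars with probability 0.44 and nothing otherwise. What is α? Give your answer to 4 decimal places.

The lottery's expected utility is 0.44·u(800) + 0.56·u(0) = 0.44·800^α (since u(0) = 0 for α > 0).
Setting u(447) equal to that: 447^α = 0.44·800^α ⇒ (447/800)^α = 0.44.
α = ln(0.44) / ln(447/800) = -0.8209806/-0.5820531 ≈ 1.4105.

α ≈ 1.4105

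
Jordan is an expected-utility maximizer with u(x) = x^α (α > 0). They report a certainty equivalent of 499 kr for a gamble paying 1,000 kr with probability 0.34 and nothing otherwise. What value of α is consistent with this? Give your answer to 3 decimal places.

α ≈ 1.552

EU(lottery) = 0.34·1000^α + 0.66·0 = 0.34·1000^α.
Equating: 499^α = 0.34·1000^α, i.e. 0.4990^α = 0.34.
α = ln(0.34) / ln(499/1000) = -1.078810/-0.695149 ≈ 1.552.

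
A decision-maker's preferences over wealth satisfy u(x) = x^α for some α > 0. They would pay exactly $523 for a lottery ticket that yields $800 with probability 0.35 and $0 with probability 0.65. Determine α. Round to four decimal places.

α ≈ 2.4700

EU(lottery) = 0.35·800^α + 0.65·0 = 0.35·800^α.
Setting u(523) equal to that: 523^α = 0.35·800^α ⇒ (523/800)^α = 0.35.
α = ln(0.35) / ln(523/800) = -1.0498221/-0.4250303 ≈ 2.4700.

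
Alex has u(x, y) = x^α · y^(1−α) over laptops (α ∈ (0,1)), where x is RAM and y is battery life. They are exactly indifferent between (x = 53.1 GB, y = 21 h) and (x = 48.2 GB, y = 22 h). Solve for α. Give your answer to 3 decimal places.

α ≈ 0.325

Set the two utilities equal: 53.1^α·21^(1−α) = 48.2^α·22^(1−α).
(53.1/48.2)^α = (22/21)^(1−α); take logs: α·ln(53.1/48.2) = (1−α)·ln(22/21), i.e. α·0.096818 = (1−α)·0.046520.
With A = 0.096818 and B = 0.046520: α·A = (1−α)·B, so α = B/(A+B) = 0.046520/0.143338 ≈ 0.325.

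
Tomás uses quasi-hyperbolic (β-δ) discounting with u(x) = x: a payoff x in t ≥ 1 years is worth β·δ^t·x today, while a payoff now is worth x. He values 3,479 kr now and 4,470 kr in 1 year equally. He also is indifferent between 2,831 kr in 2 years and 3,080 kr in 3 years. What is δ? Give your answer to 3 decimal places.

δ ≈ 0.919

The second indifference involves only future payoffs, so β cancels: β·δ^2·2831 = β·δ^3·3080, giving δ = 2831/3080 = 0.91916.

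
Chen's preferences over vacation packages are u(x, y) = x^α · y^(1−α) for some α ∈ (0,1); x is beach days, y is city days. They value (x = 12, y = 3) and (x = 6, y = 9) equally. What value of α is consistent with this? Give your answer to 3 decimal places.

α ≈ 0.613

Indifference: 12^α · 3^(1−α) = 6^α · 9^(1−α).
Rearrange to (12/6)^α = (9/3)^(1−α) and take logs: α·0.693147 = (1−α)·1.098612.
So α/(1−α) = (1.098612)/(0.693147) = 1.584962, and α = 1.584962/2.584962 ≈ 0.613.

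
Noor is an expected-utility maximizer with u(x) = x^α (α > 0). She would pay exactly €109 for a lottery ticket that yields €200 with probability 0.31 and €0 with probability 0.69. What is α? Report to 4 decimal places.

EU(lottery) = 0.31·200^α + 0.69·0 = 0.31·200^α.
Equating: 109^α = 0.31·200^α, i.e. 0.5450^α = 0.31.
α = ln(0.31) / ln(109/200) = -1.1711830/-0.6069695 ≈ 1.9296.

α ≈ 1.9296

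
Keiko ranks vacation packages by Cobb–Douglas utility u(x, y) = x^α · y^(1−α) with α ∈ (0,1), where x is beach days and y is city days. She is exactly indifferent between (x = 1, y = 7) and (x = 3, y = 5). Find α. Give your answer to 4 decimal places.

The Cobb–Douglas utilities coincide, so 1^α·7^(1−α) = 3^α·5^(1−α).
(1/3)^α = (5/7)^(1−α); take logs: α·ln(1/3) = (1−α)·ln(5/7), i.e. α·-1.0986123 = (1−α)·-0.3364722.
With A = -1.0986123 and B = -0.3364722: α·A = (1−α)·B, so α = B/(A+B) = -0.3364722/-1.4350845 ≈ 0.2345.

α ≈ 0.2345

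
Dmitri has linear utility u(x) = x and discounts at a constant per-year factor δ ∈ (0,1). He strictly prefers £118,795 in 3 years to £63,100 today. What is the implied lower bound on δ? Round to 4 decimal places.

The preference means 63100 < δ^3·118795.
Dividing by 118795: δ^3 > 0.53117. Both sides are positive, so the cube root keeps the direction.
δ > (63100/118795)^(1/3) ≈ 0.8099.

δ > 0.8099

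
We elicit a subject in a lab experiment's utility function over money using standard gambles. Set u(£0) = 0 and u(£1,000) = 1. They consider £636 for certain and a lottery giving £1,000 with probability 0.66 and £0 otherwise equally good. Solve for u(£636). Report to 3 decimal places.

The indifference gives u(£636) = 0.66·u(£1,000) + 0.34·u(£0) = 0.66·1 + 0.34·0 = 0.66.

0.660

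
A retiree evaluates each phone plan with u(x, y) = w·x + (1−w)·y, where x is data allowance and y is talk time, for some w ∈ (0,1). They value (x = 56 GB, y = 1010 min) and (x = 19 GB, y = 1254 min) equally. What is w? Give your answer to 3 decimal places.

w = 0.868

Indifference: w·56 + (1−w)·1010 = w·19 + (1−w)·1254.
Collecting terms: w·37 = (1−w)·244.
So w/(1−w) = 244/37 = 6.5946, giving w = 244/(37+244) = 0.868.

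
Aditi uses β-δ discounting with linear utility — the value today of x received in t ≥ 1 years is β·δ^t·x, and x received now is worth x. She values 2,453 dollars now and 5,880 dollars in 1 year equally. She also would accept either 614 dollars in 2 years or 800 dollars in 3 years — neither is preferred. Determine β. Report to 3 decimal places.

From the later pair, β·δ^2·614 = β·δ^3·800; dividing through, δ = 614/800 = 0.76750.
The first indifference: 2453 = β·δ·5880, so β = 2453/(δ·5880) = 2453/(0.76750·5880) ≈ 0.544.

β ≈ 0.544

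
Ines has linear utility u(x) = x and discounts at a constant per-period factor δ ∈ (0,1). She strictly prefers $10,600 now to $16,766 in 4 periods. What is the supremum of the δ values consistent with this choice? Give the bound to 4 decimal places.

Under u(x) = x this choice says 10600 > δ^4·16766.
So δ^4 < 10600/16766 = 0.63223; taking the 4th root of both positive sides preserves the inequality.
δ < 0.63223^(1/4) = 0.8917.

δ < 0.8917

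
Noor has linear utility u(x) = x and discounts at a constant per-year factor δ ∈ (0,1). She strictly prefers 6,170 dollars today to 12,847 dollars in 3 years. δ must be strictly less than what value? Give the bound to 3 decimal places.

Comparing present values: 6170 > δ^3·12847.
Dividing by 12847: δ^3 < 0.48027. Both sides are positive, so the cube root keeps the direction.
δ < (6170/12847)^(1/3) ≈ 0.783.

δ < 0.783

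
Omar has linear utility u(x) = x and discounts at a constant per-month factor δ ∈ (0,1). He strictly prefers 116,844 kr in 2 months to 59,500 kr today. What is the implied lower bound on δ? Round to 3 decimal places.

Under u(x) = x this choice says 59500 < δ^2·116844.
So δ^2 > 59500/116844 = 0.50923; taking the square root of both positive sides preserves the inequality.
δ > 0.50923^(1/2) = 0.714.

δ > 0.714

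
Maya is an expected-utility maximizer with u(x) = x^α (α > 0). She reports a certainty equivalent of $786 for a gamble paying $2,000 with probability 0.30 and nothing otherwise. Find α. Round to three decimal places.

α ≈ 1.289

The lottery's expected utility is 0.30·u(2000) + 0.70·u(0) = 0.30·2000^α (since u(0) = 0 for α > 0).
Setting u(786) equal to that: 786^α = 0.30·2000^α ⇒ (786/2000)^α = 0.30.
α = ln(0.30) / ln(786/2000) = -1.203973/-0.933946 ≈ 1.289.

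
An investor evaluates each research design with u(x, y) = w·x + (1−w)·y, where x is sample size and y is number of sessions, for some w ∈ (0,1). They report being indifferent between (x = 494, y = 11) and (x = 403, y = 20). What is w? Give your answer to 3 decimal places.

w = 0.090

Equating utilities: w·494 + (1−w)·11 = w·403 + (1−w)·20.
Rearranging, 91·w − 9·(1−w) = 0.
Hence w = 9/(91+9) = 9/100 = 0.090.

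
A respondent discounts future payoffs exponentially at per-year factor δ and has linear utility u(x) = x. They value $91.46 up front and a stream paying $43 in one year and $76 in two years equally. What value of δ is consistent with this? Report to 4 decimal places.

δ ≈ 0.8500

Present value of the stream is 43·δ + 76·δ². Indifference gives 43δ + 76δ² = 91.46.
Rearranged: 76δ² + 43δ − 91.46 = 0.
The positive root is δ = [−43 + √(43² + 4·76·91.46)] / (2·76) = (−43 + 172.200)/152 ≈ 0.8500.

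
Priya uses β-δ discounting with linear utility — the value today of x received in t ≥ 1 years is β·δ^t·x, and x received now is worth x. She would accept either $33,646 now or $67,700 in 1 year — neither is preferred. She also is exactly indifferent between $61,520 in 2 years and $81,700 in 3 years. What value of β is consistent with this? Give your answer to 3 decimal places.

β ≈ 0.660

The second indifference involves only future payoffs, so β cancels: β·δ^2·61520 = β·δ^3·81700, giving δ = 61520/81700 = 0.75300.
The first indifference: 33646 = β·δ·67700, so β = 33646/(δ·67700) = 33646/(0.75300·67700) ≈ 0.660.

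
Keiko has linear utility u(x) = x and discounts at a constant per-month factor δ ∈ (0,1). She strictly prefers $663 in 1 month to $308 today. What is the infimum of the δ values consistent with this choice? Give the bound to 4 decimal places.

δ > 0.4646

The preference means 308 < δ·663.
So δ > 308/663 = 0.46456.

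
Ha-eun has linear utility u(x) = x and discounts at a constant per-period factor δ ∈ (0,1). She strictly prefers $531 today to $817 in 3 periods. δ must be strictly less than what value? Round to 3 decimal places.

δ < 0.866

Comparing present values: 531 > δ^3·817.
So δ^3 < 531/817 = 0.64994; taking the cube root of both positive sides preserves the inequality.
δ < 0.64994^(1/3) = 0.866.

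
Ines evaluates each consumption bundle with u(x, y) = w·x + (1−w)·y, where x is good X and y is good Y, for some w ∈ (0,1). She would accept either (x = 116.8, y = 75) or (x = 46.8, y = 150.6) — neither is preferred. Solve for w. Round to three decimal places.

w = 0.519

Equating utilities: w·116.8 + (1−w)·75 = w·46.8 + (1−w)·150.6.
Collecting terms: w·70 = (1−w)·75.6.
Hence w = 75.6/(70+75.6) = 75.6/145.6 = 0.519.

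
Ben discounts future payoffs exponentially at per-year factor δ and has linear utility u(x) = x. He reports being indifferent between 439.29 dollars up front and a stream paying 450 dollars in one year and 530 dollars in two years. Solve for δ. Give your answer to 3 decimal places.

Equating present values: 439.29 = 450δ + 530δ².
So 530δ² + 450δ − 439.29 = 0.
The positive root is δ = [−450 + √(450² + 4·530·439.29)] / (2·530) = (−450 + 1064.798)/1060 ≈ 0.580.

δ ≈ 0.580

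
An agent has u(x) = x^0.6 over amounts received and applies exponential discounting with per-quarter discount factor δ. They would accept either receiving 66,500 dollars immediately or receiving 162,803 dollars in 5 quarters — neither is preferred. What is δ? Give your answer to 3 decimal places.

The payoff in 5 quarters is discounted by δ^5, so u(66500) = δ^5·u(162803) and δ^5 = u(66500)/u(162803).
Since u(x) = x^0.6, δ^5 = (66500/162803)^0.6 = 0.40847^0.6 = 0.58438.
Hence δ = (0.58438)^(1/5) = 0.89813.

δ ≈ 0.898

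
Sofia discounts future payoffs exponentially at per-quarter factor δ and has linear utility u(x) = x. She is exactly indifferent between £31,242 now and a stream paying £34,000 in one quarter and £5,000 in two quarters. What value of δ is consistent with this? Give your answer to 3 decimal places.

The stream is worth 34000δ + 5000δ² today, so 34000δ + 5000δ² = 31242.
That is, 5000δ² + 34000δ − 31242 = 0, a quadratic in δ.
By the quadratic formula (taking the positive root), δ = (−34000 + √1780840000.00) / 10000 ≈ 0.820.

δ ≈ 0.820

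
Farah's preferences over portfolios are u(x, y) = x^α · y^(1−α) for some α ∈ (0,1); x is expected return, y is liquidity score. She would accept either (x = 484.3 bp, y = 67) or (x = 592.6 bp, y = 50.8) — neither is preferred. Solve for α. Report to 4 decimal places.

α ≈ 0.5783

Set the two utilities equal: 484.3^α·67^(1−α) = 592.6^α·50.8^(1−α).
Taking logs: α·ln 484.3 + (1−α)·ln 67 = α·ln 592.6 + (1−α)·ln 50.8, i.e. α·-0.2018151 = (1−α)·-0.2767963.
With A = -0.2018151 and B = -0.2767963: α·A = (1−α)·B, so α = B/(A+B) = -0.2767963/-0.4786114 ≈ 0.5783.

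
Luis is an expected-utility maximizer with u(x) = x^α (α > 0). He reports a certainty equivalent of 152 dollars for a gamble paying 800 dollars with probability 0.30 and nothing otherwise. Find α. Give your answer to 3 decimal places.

EU(lottery) = 0.30·800^α + 0.70·0 = 0.30·800^α.
Indifference: 152^α = 0.30·800^α, so (152/800)^α = 0.30.
Taking logs: α·ln(152/800) = ln(0.30), so α = -1.203973 / -1.660731 ≈ 0.725.

α ≈ 0.725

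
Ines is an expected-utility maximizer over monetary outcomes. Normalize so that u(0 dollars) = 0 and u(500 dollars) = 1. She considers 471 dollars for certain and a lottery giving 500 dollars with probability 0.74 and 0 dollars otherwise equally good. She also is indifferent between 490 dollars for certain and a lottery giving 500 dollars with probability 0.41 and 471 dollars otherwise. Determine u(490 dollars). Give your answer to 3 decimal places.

0.847

From the first indifference, u(471 dollars) = 0.74·u(500 dollars) + 0.26·u(0 dollars) = 0.74·1 + 0.26·0 = 0.74.
Then u(490 dollars) = 0.41·u(500 dollars) + 0.59·u(471 dollars) = 0.41·1.00 + 0.59·0.74 = 0.8466.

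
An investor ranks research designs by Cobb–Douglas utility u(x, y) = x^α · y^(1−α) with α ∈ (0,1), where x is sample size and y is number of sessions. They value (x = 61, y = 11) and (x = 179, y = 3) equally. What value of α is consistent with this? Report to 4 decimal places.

Set the two utilities equal: 61^α·11^(1−α) = 179^α·3^(1−α).
Taking logs: α·ln 61 + (1−α)·ln 11 = α·ln 179 + (1−α)·ln 3, i.e. α·-1.0765119 = (1−α)·-1.2992830.
So α/(1−α) = (-1.2992830)/(-1.0765119) = 1.2069379, and α = 1.2069379/2.2069379 ≈ 0.5469.

α ≈ 0.5469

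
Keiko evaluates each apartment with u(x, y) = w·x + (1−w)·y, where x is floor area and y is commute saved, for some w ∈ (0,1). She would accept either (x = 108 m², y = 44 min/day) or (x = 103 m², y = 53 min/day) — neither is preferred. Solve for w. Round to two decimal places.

Equating utilities: w·108 + (1−w)·44 = w·103 + (1−w)·53.
Rearranging, 5·w − 9·(1−w) = 0.
The marginal rate of substitution is 9/5, so w = 9/(5+9) = 0.64.

w = 0.64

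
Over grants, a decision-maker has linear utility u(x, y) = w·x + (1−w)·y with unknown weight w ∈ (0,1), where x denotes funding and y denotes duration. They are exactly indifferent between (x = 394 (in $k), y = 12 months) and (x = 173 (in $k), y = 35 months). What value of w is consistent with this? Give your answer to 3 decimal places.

w = 0.094

Indifference: w·394 + (1−w)·12 = w·173 + (1−w)·35.
Collecting terms: w·221 = (1−w)·23.
So w/(1−w) = 23/221 = 0.1041, giving w = 23/(221+23) = 0.094.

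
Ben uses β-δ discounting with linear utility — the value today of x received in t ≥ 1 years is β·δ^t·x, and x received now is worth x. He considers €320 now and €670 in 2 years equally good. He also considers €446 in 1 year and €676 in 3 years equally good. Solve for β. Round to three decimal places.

From the later pair, β·δ^1·446 = β·δ^3·676; dividing through, δ^2 = 446/676 = 0.65976, so δ = 0.81226.
Now use the now-vs-future pair: 320 = β·δ^2·670 gives β = 320/(0.65976·670) ≈ 0.724.

β ≈ 0.724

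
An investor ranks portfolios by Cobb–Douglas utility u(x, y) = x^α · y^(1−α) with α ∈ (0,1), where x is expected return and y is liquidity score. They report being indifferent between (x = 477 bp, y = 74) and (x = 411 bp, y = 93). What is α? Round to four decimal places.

α ≈ 0.6055

Indifference: 477^α · 74^(1−α) = 411^α · 93^(1−α).
Rearrange to (477/411)^α = (93/74)^(1−α) and take logs: α·0.1489233 = (1−α)·0.2285344.
With A = 0.1489233 and B = 0.2285344: α·A = (1−α)·B, so α = B/(A+B) = 0.2285344/0.3774577 ≈ 0.6055.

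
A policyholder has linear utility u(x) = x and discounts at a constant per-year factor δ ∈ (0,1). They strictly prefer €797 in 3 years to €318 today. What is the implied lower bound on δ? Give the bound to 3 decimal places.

δ > 0.736

Comparing present values: 318 < δ^3·797.
So δ^3 > 318/797 = 0.39900; taking the cube root of both positive sides preserves the inequality.
δ > (318/797)^(1/3) ≈ 0.736.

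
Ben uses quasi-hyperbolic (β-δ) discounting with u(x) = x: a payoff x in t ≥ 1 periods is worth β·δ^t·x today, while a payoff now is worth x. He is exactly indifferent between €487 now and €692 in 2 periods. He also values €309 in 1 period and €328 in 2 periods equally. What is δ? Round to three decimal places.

δ ≈ 0.942

The second indifference involves only future payoffs, so β cancels: β·δ^1·309 = β·δ^2·328, giving δ = 309/328 = 0.94207.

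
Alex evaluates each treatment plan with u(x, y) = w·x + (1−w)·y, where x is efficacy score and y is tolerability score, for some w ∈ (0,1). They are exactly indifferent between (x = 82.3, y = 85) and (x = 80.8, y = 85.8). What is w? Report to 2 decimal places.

w = 0.35

Equating utilities: w·82.3 + (1−w)·85 = w·80.8 + (1−w)·85.8.
w·(82.3−80.8) = (1−w)·(85.8−85), i.e. w·1.5 = (1−w)·0.8.
Hence w = 0.8/(1.5+0.8) = 0.8/2.3 = 0.35.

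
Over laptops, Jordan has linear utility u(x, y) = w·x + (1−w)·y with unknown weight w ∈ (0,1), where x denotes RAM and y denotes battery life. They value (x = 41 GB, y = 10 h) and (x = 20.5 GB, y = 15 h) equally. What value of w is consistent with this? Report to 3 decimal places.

u(41,10) = u(20.5,15) means w·41 + (1−w)·10 = w·20.5 + (1−w)·15.
Collecting terms: w·20.5 = (1−w)·5.
The marginal rate of substitution is 5/20.5, so w = 5/(20.5+5) = 0.196.

w = 0.196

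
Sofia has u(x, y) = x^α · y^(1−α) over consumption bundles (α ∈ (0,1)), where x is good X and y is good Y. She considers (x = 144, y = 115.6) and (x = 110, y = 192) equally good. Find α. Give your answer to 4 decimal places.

α ≈ 0.6532

Set the two utilities equal: 144^α·115.6^(1−α) = 110^α·192^(1−α).
Rearrange to (144/110)^α = (192/115.6)^(1−α) and take logs: α·0.2693329 = (1−α)·0.5073594.
With A = 0.2693329 and B = 0.5073594: α·A = (1−α)·B, so α = B/(A+B) = 0.5073594/0.7766923 ≈ 0.6532.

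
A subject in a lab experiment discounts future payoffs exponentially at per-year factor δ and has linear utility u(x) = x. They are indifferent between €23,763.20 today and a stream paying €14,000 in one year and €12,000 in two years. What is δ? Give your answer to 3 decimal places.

δ ≈ 0.940

Equating present values: 23763.20 = 14000δ + 12000δ².
So 12000δ² + 14000δ − 23763.20 = 0.
The positive root is δ = [−14000 + √(14000² + 4·12000·23763.20)] / (2·12000) = (−14000 + 36560.000)/24000 ≈ 0.940.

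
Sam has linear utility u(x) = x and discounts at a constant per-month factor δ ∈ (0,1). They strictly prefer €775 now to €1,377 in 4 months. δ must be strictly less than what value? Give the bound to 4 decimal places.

δ < 0.8661

Under u(x) = x this choice says 775 > δ^4·1377.
Hence δ^4 < 775/1377 = 0.56282, and x ↦ x^(1/4) is increasing on (0,∞).
δ < (775/1377)^(1/4) ≈ 0.8661.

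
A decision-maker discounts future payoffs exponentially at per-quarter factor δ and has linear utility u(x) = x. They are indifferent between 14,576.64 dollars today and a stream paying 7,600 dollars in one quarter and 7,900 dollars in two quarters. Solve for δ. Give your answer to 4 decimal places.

δ ≈ 0.9600

The stream is worth 7600δ + 7900δ² today, so 7600δ + 7900δ² = 14576.64.
So 7900δ² + 7600δ − 14576.64 = 0.
δ = (−7600 + √(7600² + 4·7900·14576.64)) / (2·7900) = (−7600 + √518381824.00) / 15800 ≈ 0.9600.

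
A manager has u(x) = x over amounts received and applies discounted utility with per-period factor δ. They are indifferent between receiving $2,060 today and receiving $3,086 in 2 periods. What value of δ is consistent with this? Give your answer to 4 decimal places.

δ ≈ 0.8170

Indifference means u(2060) = δ^2 · u(3086), so δ^2 = u(2060)/u(3086).
With u(x) = x: δ^2 = 2060/3086 = 0.66753.
So δ = 0.66753^(1/2) ≈ 0.8170.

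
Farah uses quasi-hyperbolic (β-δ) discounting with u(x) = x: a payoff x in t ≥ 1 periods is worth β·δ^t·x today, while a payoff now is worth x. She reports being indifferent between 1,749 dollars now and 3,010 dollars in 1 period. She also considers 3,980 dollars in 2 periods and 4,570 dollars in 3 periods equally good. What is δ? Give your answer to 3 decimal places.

The second indifference involves only future payoffs, so β cancels: β·δ^2·3980 = β·δ^3·4570, giving δ = 3980/4570 = 0.87090.

δ ≈ 0.871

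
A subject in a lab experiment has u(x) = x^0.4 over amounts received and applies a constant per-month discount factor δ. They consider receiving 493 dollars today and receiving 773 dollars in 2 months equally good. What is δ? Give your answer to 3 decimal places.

δ ≈ 0.914

Equating discounted utilities: u(493) = δ^2·u(773) ⇒ δ^2 = u(493)/u(773).
With u(x) = x^0.4: δ^2 = 493^0.4/773^0.4 = (493/773)^0.4 = 0.83535.
Taking the square root: δ = 0.83535^(1/2) ≈ 0.914.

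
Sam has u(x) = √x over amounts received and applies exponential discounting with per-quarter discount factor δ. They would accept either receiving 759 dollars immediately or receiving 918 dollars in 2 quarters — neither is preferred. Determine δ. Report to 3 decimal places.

δ ≈ 0.954

Equating discounted utilities: u(759) = δ^2·u(918) ⇒ δ^2 = u(759)/u(918).
With u(x) = √x: δ^2 = √759/√918 = √(759/918) = 0.90928.
Hence δ = (0.90928)^(1/2) = 0.95356.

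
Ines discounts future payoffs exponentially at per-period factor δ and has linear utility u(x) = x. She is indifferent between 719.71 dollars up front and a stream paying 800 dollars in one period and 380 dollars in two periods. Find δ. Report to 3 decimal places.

δ ≈ 0.680

Present value of the stream is 800·δ + 380·δ². Indifference gives 800δ + 380δ² = 719.71.
Rearranged: 380δ² + 800δ − 719.71 = 0.
The positive root is δ = [−800 + √(800² + 4·380·719.71)] / (2·380) = (−800 + 1316.799)/760 ≈ 0.680.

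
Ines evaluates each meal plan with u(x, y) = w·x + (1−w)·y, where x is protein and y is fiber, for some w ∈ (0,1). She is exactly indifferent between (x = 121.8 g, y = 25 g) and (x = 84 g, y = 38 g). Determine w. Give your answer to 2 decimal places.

w = 0.26

u(121.8,25) = u(84,38) means w·121.8 + (1−w)·25 = w·84 + (1−w)·38.
Collecting terms: w·37.8 = (1−w)·13.
The marginal rate of substitution is 13/37.8, so w = 13/(37.8+13) = 0.26.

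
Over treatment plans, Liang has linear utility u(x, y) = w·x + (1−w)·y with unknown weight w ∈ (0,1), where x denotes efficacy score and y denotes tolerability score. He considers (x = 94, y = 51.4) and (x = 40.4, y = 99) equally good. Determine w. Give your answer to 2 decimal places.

u(94,51.4) = u(40.4,99) means w·94 + (1−w)·51.4 = w·40.4 + (1−w)·99.
Collecting terms: w·53.6 = (1−w)·47.6.
Hence w = 47.6/(53.6+47.6) = 47.6/101.2 = 0.47.

w = 0.47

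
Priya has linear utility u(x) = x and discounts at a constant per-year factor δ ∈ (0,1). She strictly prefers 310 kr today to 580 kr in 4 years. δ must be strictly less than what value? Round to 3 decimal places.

Under u(x) = x this choice says 310 > δ^4·580.
Dividing by 580: δ^4 < 0.53448. Both sides are positive, so the 4th root keeps the direction.
δ < 0.53448^(1/4) = 0.855.

δ < 0.855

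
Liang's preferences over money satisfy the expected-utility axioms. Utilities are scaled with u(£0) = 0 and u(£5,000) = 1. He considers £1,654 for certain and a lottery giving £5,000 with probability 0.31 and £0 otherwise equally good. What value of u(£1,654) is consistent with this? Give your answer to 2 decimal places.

By the standard-gamble method, u(£1,654) is just the indifference probability on the best outcome: 0.31.

0.31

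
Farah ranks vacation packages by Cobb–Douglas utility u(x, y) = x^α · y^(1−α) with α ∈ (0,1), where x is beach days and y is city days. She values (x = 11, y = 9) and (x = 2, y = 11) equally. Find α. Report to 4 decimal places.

α ≈ 0.1053

Set the two utilities equal: 11^α·9^(1−α) = 2^α·11^(1−α).
Taking logs: α·ln 11 + (1−α)·ln 9 = α·ln 2 + (1−α)·ln 11, i.e. α·1.7047481 = (1−α)·0.2006707.
So α/(1−α) = (0.2006707)/(1.7047481) = 0.1177128, and α = 0.1177128/1.1177128 ≈ 0.1053.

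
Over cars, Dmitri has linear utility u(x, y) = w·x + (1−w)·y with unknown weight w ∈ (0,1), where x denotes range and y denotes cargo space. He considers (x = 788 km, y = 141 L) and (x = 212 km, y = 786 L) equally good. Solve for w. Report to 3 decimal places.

w = 0.528

u(788,141) = u(212,786) means w·788 + (1−w)·141 = w·212 + (1−w)·786.
Collecting terms: w·576 = (1−w)·645.
The marginal rate of substitution is 645/576, so w = 645/(576+645) = 0.528.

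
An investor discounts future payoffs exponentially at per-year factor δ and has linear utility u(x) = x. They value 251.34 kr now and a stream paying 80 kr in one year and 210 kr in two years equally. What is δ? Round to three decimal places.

Present value of the stream is 80·δ + 210·δ². Indifference gives 80δ + 210δ² = 251.34.
So 210δ² + 80δ − 251.34 = 0.
By the quadratic formula (taking the positive root), δ = (−80 + √217525.60) / 420 ≈ 0.920.

δ ≈ 0.920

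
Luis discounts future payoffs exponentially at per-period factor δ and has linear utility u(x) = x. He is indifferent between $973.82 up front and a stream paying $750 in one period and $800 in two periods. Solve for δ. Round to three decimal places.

δ ≈ 0.730

The stream is worth 750δ + 800δ² today, so 750δ + 800δ² = 973.82.
That is, 800δ² + 750δ − 973.82 = 0, a quadratic in δ.
δ = (−750 + √(750² + 4·800·973.82)) / (2·800) = (−750 + √3678724.00) / 1600 ≈ 0.730.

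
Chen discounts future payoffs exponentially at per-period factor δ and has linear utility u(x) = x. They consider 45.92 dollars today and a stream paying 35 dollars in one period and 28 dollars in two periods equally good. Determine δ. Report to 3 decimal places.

Present value of the stream is 35·δ + 28·δ². Indifference gives 35δ + 28δ² = 45.92.
Rearranged: 28δ² + 35δ − 45.92 = 0.
By the quadratic formula (taking the positive root), δ = (−35 + √6368.04) / 56 ≈ 0.800.

δ ≈ 0.800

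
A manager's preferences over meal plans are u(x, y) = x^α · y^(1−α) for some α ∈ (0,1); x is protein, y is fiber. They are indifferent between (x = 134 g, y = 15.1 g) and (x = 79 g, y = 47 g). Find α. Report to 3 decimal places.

α ≈ 0.682

The Cobb–Douglas utilities coincide, so 134^α·15.1^(1−α) = 79^α·47^(1−α).
Rearrange to (134/79)^α = (47/15.1)^(1−α) and take logs: α·0.528392 = (1−α)·1.135453.
Thus α·(1.663845) = 1.135453, so α = 1.135453/1.663845 ≈ 0.682.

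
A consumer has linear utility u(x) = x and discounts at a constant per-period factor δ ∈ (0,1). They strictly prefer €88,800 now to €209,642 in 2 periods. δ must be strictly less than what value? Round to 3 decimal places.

δ < 0.651

Comparing present values: 88800 > δ^2·209642.
Dividing by 209642: δ^2 < 0.42358. Both sides are positive, so the square root keeps the direction.
δ < 0.42358^(1/2) = 0.651.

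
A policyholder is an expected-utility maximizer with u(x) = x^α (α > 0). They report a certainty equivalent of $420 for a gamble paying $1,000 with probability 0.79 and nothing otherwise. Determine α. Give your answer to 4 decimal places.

α ≈ 0.2717

EU(lottery) = 0.79·1000^α + 0.21·0 = 0.79·1000^α.
Indifference: 420^α = 0.79·1000^α, so (420/1000)^α = 0.79.
α = ln(0.79) / ln(420/1000) = -0.2357223/-0.8675006 ≈ 0.2717.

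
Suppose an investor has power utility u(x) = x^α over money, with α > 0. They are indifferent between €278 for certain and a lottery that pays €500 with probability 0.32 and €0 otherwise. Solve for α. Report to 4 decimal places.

The lottery's expected utility is 0.32·u(500) + 0.68·u(0) = 0.32·500^α (since u(0) = 0 for α > 0).
Equating: 278^α = 0.32·500^α, i.e. 0.5560^α = 0.32.
Take logs: α = ln 0.32 / ln(278/500) ≈ 1.941158.

α ≈ 1.9412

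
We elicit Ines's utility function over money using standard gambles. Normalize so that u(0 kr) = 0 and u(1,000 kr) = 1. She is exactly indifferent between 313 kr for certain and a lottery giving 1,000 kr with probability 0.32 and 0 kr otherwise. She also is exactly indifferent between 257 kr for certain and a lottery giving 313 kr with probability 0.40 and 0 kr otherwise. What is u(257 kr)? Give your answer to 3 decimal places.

The first gamble pins u(313 kr): it must equal 0.32·1 + 0.68·0 = 0.32.
Chaining: u(257 kr) = 0.40·0.32 + 0.60·0.00 = 0.1280.

0.128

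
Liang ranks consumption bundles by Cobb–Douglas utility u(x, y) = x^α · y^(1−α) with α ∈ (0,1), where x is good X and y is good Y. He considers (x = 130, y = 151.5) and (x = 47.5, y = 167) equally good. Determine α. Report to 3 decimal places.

Set the two utilities equal: 130^α·151.5^(1−α) = 47.5^α·167^(1−α).
(130/47.5)^α = (167/151.5)^(1−α); take logs: α·ln(130/47.5) = (1−α)·ln(167/151.5), i.e. α·1.006805 = (1−α)·0.097408.
Thus α·(1.104213) = 0.097408, so α = 0.097408/1.104213 ≈ 0.088.

α ≈ 0.088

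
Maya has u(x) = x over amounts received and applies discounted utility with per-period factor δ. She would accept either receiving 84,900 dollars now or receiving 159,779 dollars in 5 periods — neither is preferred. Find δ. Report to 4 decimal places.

Indifference means u(84900) = δ^5 · u(159779), so δ^5 = u(84900)/u(159779).
With u(x) = x: δ^5 = 84900/159779 = 0.53136.
Taking the 5th root: δ = 0.53136^(1/5) ≈ 0.8812.

δ ≈ 0.8812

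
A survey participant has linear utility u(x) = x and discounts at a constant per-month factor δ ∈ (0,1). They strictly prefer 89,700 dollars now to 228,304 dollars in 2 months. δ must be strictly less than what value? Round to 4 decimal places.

The preference means 89700 > δ^2·228304.
Hence δ^2 < 89700/228304 = 0.39290, and x ↦ x^(1/2) is increasing on (0,∞).
δ < (89700/228304)^(1/2) ≈ 0.6268.

δ < 0.6268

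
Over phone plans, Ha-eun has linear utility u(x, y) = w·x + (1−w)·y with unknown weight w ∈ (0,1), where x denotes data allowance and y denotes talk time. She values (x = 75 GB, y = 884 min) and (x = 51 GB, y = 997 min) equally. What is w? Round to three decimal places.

w = 0.825

u(75,884) = u(51,997) means w·75 + (1−w)·884 = w·51 + (1−w)·997.
Collecting terms: w·24 = (1−w)·113.
The marginal rate of substitution is 113/24, so w = 113/(24+113) = 0.825.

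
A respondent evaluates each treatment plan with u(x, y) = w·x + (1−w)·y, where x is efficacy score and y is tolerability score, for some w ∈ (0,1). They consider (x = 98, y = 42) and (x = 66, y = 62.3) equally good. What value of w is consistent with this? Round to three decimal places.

Equating utilities: w·98 + (1−w)·42 = w·66 + (1−w)·62.3.
w·(98−66) = (1−w)·(62.3−42), i.e. w·32 = (1−w)·20.3.
Hence w = 20.3/(32+20.3) = 20.3/52.3 = 0.388.

w = 0.388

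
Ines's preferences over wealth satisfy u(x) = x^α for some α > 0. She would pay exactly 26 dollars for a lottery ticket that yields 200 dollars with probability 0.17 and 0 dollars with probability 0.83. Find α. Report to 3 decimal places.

Since u(0) = 0, the lottery's EU is 0.17·200^α.
Setting u(26) equal to that: 26^α = 0.17·200^α ⇒ (26/200)^α = 0.17.
Taking logs: α·ln(26/200) = ln(0.17), so α = -1.771957 / -2.040221 ≈ 0.869.

α ≈ 0.869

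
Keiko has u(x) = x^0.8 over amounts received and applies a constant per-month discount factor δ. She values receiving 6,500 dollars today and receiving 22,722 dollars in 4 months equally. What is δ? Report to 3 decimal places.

Equating discounted utilities: u(6500) = δ^4·u(22722) ⇒ δ^4 = u(6500)/u(22722).
Since u(x) = x^0.8, δ^4 = (6500/22722)^0.8 = 0.28607^0.8 = 0.36743.
Taking the 4th root: δ = 0.36743^(1/4) ≈ 0.779.

δ ≈ 0.779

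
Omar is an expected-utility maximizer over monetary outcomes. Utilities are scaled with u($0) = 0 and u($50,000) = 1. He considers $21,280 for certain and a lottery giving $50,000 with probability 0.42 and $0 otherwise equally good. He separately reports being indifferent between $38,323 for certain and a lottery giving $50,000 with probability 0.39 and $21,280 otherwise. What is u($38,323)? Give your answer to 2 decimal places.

The first gamble pins u($21,280): it must equal 0.42·1 + 0.58·0 = 0.42.
Then u($38,323) = 0.39·u($50,000) + 0.61·u($21,280) = 0.39·1.00 + 0.61·0.42 = 0.6462.

0.65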